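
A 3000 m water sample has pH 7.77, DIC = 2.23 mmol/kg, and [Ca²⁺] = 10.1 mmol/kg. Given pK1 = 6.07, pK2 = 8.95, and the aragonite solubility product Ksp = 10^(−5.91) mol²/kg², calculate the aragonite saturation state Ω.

α₂ = 1 / (1 + [H⁺]/K2 + [H⁺]²/(K1K2)) = 1 / (1 + 10^+1.18 + 10^-0.52)
   = 1 / (1 + 15.136 + 0.30200) = 1/16.438 = 0.06084
[CO3²⁻] = α₂ × DIC = 0.06084 × 2.23 = 0.1357 mmol/kg
Ksp = 10^(−5.91) = 1.230×10^-6
Ω = [Ca²⁺][CO3²⁻]/Ksp = (10.1×10^-3)(1.357×10^-4) / 1.230×10^-6 = 1.11

Ω = 1.11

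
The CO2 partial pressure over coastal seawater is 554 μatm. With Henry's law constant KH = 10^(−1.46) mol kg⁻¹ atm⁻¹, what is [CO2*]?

KH = 10^(−1.46) = 3.467×10^-2 mol kg⁻¹ atm⁻¹
[CO2*] = KH · pCO2 = 3.467×10^-2 × 554×10^-6 atm = 1.92×10^-5 mol/kg

[CO2*] = 19.2 μmol/kg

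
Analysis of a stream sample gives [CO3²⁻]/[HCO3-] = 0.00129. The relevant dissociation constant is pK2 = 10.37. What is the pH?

From K2 = [H⁺][CO3²⁻]/[HCO3-]:  pH = pK2 + log₁₀([CO3²⁻]/[HCO3-])
log₁₀(0.00129) = -2.889
pH = 10.37 + (-2.889) = 7.48

pH = 7.48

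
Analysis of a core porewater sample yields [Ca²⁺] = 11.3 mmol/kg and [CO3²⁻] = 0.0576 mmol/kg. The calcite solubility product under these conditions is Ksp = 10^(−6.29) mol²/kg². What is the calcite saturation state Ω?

Ksp = 10^(−6.29) = 5.129×10^-7
Ω = [Ca²⁺][CO3²⁻]/Ksp = (11.3×10^-3)(0.0576×10^-3) / 5.129×10^-7 = 1.27

Ω = 1.27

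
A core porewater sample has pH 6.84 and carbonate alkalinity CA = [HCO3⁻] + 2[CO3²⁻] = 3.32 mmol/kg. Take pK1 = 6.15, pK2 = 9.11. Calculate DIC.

DIC = 3.97 mmol/kg

CA = [HCO3⁻] + 2[CO3²⁻] = (α₁ + 2α₂)·DIC
At pH 6.84: [H⁺]/K1 = 10^-0.69 = 0.20417, K2/[H⁺] = 10^-2.27 = 0.0053703
α₁ = 1/(1 + 0.20417 + 0.0053703) = 1/1.2095 = 0.8268; α₂ = α₁·K2/[H⁺] = 0.004440
α₁ + 2α₂ = 0.8356
DIC = CA / (α₁ + 2α₂) = 3.32 / 0.8356 = 3.97 mmol/kg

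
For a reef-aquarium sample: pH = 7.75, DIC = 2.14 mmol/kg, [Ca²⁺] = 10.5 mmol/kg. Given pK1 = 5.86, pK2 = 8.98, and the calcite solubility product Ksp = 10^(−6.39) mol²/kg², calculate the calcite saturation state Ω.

α₂ = 1 / (1 + [H⁺]/K2 + [H⁺]²/(K1K2)) = 1 / (1 + 10^+1.23 + 10^-0.66)
   = 1 / (1 + 16.982 + 0.21878) = 1/18.201 = 0.05494
[CO3²⁻] = α₂ × DIC = 0.05494 × 2.14 = 0.1176 mmol/kg
Ksp = 10^(−6.39) = 4.074×10^-7
Ω = [Ca²⁺][CO3²⁻]/Ksp = (10.5×10^-3)(1.176×10^-4) / 4.074×10^-7 = 3.03

Ω = 3.03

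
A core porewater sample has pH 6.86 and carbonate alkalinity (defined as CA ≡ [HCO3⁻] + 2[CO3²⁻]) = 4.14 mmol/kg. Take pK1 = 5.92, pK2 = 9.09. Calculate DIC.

CA = [HCO3⁻] + 2[CO3²⁻] = (α₁ + 2α₂)·DIC
At pH 6.86: [H⁺]/K1 = 10^-0.94 = 0.11482, K2/[H⁺] = 10^-2.23 = 0.0058884
α₁ = 1/(1 + 0.11482 + 0.0058884) = 1/1.1207 = 0.8923; α₂ = α₁·K2/[H⁺] = 0.005254
α₁ + 2α₂ = 0.9028
DIC = CA / (α₁ + 2α₂) = 4.14 / 0.9028 = 4.59 mmol/kg

DIC = 4.59 mmol/kg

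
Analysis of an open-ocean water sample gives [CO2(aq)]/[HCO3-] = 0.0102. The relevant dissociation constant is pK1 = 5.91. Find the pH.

pH = 7.90

From K1 = [H⁺][HCO3-]/[CO2(aq)]:  pH = pK1 − log₁₀([CO2(aq)]/[HCO3-])
log₁₀(0.0102) = -1.991
pH = 5.91 − (-1.991) = 7.90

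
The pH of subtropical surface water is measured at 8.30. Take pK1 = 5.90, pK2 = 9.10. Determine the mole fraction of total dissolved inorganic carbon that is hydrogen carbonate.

α₁ = 1 / (1 + [H⁺]/K1 + K2/[H⁺]) = 1 / (1 + 10^-2.40 + 10^-0.80)
   = 1 / (1 + 0.0039811 + 0.15849) = 1/1.1625 = 0.8602

α₁ = 0.860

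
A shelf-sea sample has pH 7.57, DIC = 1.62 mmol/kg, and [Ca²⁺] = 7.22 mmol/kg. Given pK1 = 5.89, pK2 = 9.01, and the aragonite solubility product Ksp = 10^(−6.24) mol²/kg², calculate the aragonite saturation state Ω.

α₂ = 1 / (1 + [H⁺]/K2 + [H⁺]²/(K1K2)) = 1 / (1 + 10^+1.44 + 10^-0.24)
   = 1 / (1 + 27.542 + 0.57544) = 1/29.118 = 0.03434
[CO3²⁻] = α₂ × DIC = 0.03434 × 1.62 = 0.05564 mmol/kg
Ksp = 10^(−6.24) = 5.754×10^-7
Ω = [Ca²⁺][CO3²⁻]/Ksp = (7.22×10^-3)(5.564×10^-5) / 5.754×10^-7 = 0.698

Ω = 0.698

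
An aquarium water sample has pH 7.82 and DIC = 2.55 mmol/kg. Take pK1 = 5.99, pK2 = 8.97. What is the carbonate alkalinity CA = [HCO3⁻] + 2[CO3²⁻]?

CA = 2.68 mmol/kg

CA = [HCO3⁻] + 2[CO3²⁻] = (α₁ + 2α₂)·DIC
At pH 7.82: [H⁺]/K1 = 10^-1.83 = 0.014791, K2/[H⁺] = 10^-1.15 = 0.070795
α₁ = 1/(1 + 0.014791 + 0.070795) = 1/1.0856 = 0.9212; α₂ = α₁·K2/[H⁺] = 0.06521
α₁ + 2α₂ = 1.0516
CA = 1.0516 × 2.55 = 2.68 mmol/kg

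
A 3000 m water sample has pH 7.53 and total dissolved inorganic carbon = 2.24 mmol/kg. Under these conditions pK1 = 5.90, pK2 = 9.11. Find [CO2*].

α₀ = 1 / (1 + K1/[H⁺] + K1K2/[H⁺]²) = 1 / (1 + 10^+1.63 + 10^+0.05)
   = 1 / (1 + 42.658 + 1.1220) = 1/44.780 = 0.02233
[CO2*] = α₀ × DIC = 0.02233 × 2.24 = 0.0500 mmol/kg

[CO2*] = 0.0500 mmol/kg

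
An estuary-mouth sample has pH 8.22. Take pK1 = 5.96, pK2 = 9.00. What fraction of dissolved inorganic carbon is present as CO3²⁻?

α₂ = 0.142

α₂ = 1 / (1 + [H⁺]/K2 + [H⁺]²/(K1K2)) = 1 / (1 + 10^+0.78 + 10^-1.48)
   = 1 / (1 + 6.0256 + 0.033113) = 1/7.0587 = 0.1417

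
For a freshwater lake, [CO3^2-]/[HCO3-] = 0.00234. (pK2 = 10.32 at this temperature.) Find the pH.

From K2 = [H⁺][CO3^2-]/[HCO3-]:  pH = pK2 + log₁₀([CO3^2-]/[HCO3-])
log₁₀(0.00234) = -2.631
pH = 10.32 + (-2.631) = 7.69

pH = 7.69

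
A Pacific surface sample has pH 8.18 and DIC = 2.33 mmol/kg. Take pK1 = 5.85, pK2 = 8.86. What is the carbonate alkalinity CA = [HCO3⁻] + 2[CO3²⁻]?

CA = [HCO3⁻] + 2[CO3²⁻] = (α₁ + 2α₂)·DIC
At pH 8.18: [H⁺]/K1 = 10^-2.33 = 0.0046774, K2/[H⁺] = 10^-0.68 = 0.20893
α₁ = 1/(1 + 0.0046774 + 0.20893) = 1/1.2136 = 0.8240; α₂ = α₁·K2/[H⁺] = 0.1722
α₁ + 2α₂ = 1.1683
CA = 1.1683 × 2.33 = 2.72 mmol/kg

CA = 2.72 mmol/kg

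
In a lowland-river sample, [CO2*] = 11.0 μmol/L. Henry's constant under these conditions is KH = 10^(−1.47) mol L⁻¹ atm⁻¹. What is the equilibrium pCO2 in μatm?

pCO2 = 325 μatm

KH = 10^(−1.47) = 3.388×10^-2 mol L⁻¹ atm⁻¹
pCO2 = [CO2*]/KH = 11.0×10^-6 / 3.388×10^-2 = 3.25×10^-4 atm = 325 μatm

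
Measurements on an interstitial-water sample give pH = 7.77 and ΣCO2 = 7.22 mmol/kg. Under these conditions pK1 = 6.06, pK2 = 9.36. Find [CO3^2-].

α₂ = 1 / (1 + [H⁺]/K2 + [H⁺]²/(K1K2)) = 1 / (1 + 10^+1.59 + 10^-0.12)
   = 1 / (1 + 38.905 + 0.75858) = 1/40.663 = 0.02459
[CO3²⁻] = α₂ × DIC = 0.02459 × 7.22 = 0.178 mmol/kg

[CO3²⁻] = 0.178 mmol/kg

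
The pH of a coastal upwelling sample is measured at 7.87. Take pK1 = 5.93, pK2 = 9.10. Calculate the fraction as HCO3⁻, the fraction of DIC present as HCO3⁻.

α₁ = 0.934

α₁ = 1 / (1 + [H⁺]/K1 + K2/[H⁺]) = 1 / (1 + 10^-1.94 + 10^-1.23)
   = 1 / (1 + 0.011482 + 0.058884) = 1/1.0704 = 0.9343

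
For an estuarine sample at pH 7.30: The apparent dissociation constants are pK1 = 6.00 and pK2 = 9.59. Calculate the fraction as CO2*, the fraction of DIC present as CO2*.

α₀ = 0.0475

α₀ = 1 / (1 + K1/[H⁺] + K1K2/[H⁺]²) = 1 / (1 + 10^+1.30 + 10^-0.99)
   = 1 / (1 + 19.953 + 0.10233) = 1/21.055 = 0.04749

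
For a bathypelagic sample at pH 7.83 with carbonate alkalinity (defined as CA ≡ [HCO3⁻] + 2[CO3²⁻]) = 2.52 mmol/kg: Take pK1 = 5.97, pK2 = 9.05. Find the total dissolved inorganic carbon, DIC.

CA = [HCO3⁻] + 2[CO3²⁻] = (α₁ + 2α₂)·DIC
At pH 7.83: [H⁺]/K1 = 10^-1.86 = 0.013804, K2/[H⁺] = 10^-1.22 = 0.060256
α₁ = 1/(1 + 0.013804 + 0.060256) = 1/1.0741 = 0.9310; α₂ = α₁·K2/[H⁺] = 0.05610
α₁ + 2α₂ = 1.0432
DIC = CA / (α₁ + 2α₂) = 2.52 / 1.0432 = 2.42 mmol/kg

DIC = 2.42 mmol/kg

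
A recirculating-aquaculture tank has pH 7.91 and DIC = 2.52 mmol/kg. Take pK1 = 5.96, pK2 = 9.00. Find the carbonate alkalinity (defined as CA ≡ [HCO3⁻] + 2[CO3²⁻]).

CA = [HCO3⁻] + 2[CO3²⁻] = (α₁ + 2α₂)·DIC
At pH 7.91: [H⁺]/K1 = 10^-1.95 = 0.011220, K2/[H⁺] = 10^-1.09 = 0.081283
α₁ = 1/(1 + 0.011220 + 0.081283) = 1/1.0925 = 0.9153; α₂ = α₁·K2/[H⁺] = 0.07440
α₁ + 2α₂ = 1.0641
CA = 1.0641 × 2.52 = 2.68 mmol/kg

CA = 2.68 mmol/kg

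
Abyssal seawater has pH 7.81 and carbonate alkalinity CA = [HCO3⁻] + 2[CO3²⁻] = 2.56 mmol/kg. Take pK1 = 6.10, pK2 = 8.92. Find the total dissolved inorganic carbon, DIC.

DIC = 2.43 mmol/kg

CA = [HCO3⁻] + 2[CO3²⁻] = (α₁ + 2α₂)·DIC
At pH 7.81: [H⁺]/K1 = 10^-1.71 = 0.019498, K2/[H⁺] = 10^-1.11 = 0.077625
α₁ = 1/(1 + 0.019498 + 0.077625) = 1/1.0971 = 0.9115; α₂ = α₁·K2/[H⁺] = 0.07075
α₁ + 2α₂ = 1.0530
DIC = CA / (α₁ + 2α₂) = 2.56 / 1.0530 = 2.43 mmol/kg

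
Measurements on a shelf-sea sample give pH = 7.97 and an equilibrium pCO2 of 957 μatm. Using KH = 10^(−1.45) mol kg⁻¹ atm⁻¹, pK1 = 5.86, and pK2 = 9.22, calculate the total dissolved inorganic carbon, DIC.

DIC = 4.65 mmol/kg

[CO2*] = KH · pCO2 = 10^(−1.45) × 957×10^-6 = 3.396×10^-5 mol/kg
α₀ = 1/(1 + K1/[H⁺] + K1K2/[H⁺]²) = 1/(1 + 10^+2.11 + 10^+0.86) = 0.007296
DIC = [CO2*]/α₀ = 3.396×10^-5 / 0.007296 = 4.65 mmol/kg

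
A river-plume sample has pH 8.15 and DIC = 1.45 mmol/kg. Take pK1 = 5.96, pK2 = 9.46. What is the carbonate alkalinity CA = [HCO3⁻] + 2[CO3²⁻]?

CA = [HCO3⁻] + 2[CO3²⁻] = (α₁ + 2α₂)·DIC
At pH 8.15: [H⁺]/K1 = 10^-2.19 = 0.0064565, K2/[H⁺] = 10^-1.31 = 0.048978
α₁ = 1/(1 + 0.0064565 + 0.048978) = 1/1.0554 = 0.9475; α₂ = α₁·K2/[H⁺] = 0.04641
α₁ + 2α₂ = 1.0403
CA = 1.0403 × 1.45 = 1.51 mmol/kg

CA = 1.51 mmol/kg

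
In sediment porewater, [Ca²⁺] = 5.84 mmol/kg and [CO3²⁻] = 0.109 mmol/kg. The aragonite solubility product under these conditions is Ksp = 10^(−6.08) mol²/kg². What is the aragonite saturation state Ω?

Ω = 0.765

Ksp = 10^(−6.08) = 8.318×10^-7
Ω = [Ca²⁺][CO3²⁻]/Ksp = (5.84×10^-3)(0.109×10^-3) / 8.318×10^-7 = 0.765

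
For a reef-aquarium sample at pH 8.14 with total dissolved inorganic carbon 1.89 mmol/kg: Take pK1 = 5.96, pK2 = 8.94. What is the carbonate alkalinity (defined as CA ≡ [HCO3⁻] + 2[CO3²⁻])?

CA = 2.14 mmol/kg

CA = [HCO3⁻] + 2[CO3²⁻] = (α₁ + 2α₂)·DIC
At pH 8.14: [H⁺]/K1 = 10^-2.18 = 0.0066069, K2/[H⁺] = 10^-0.80 = 0.15849
α₁ = 1/(1 + 0.0066069 + 0.15849) = 1/1.1651 = 0.8583; α₂ = α₁·K2/[H⁺] = 0.1360
α₁ + 2α₂ = 1.1304
CA = 1.1304 × 1.89 = 2.14 mmol/kg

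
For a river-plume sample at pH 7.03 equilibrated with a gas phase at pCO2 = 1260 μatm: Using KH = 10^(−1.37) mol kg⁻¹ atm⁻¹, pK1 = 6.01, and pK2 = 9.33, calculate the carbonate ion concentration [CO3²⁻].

[CO2*] = KH · pCO2 = 10^(−1.37) × 1260×10^-6 = 5.375×10^-5 mol/kg
α₀ = 1/(1 + K1/[H⁺] + K1K2/[H⁺]²) = 1/(1 + 10^+1.02 + 10^-1.28) = 0.08678
DIC = [CO2*]/α₀ = 5.375×10^-5 / 0.08678 = 0.6194 mmol/kg
[CO3²⁻] = α₂·DIC; α₂ = 0.004554, so [CO3²⁻] = 0.004554 × 0.6194 = 0.00282 mmol/kg = 2.82 μmol/kg

[CO3²⁻] = 2.82 μmol/kg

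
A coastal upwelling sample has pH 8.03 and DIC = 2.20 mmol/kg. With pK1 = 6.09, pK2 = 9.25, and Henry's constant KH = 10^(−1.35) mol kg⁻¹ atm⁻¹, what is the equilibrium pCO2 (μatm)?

pCO2 = 528 μatm

α₀ = 1 / (1 + K1/[H⁺] + K1K2/[H⁺]²) = 1 / (1 + 10^+1.94 + 10^+0.72)
   = 1 / (1 + 87.096 + 5.2481) = 1/93.344 = 0.01071
[CO2*] = α₀ × DIC = 0.01071 × 2.20 = 0.02357 mmol/kg
pCO2 = [CO2*]/KH = 2.357×10^-5 / 4.467×10^-2 = 528 μatm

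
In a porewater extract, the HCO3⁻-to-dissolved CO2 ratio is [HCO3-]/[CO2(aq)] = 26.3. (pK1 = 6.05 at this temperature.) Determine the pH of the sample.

pH = 7.47

From K1 = [H⁺][HCO3-]/[CO2(aq)]:  pH = pK1 + log₁₀([HCO3-]/[CO2(aq)])
log₁₀(26.3) = +1.420
pH = 6.05 + (+1.420) = 7.47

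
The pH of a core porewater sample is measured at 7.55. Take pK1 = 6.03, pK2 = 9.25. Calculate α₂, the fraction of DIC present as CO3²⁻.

α₂ = 0.0190

α₂ = 1 / (1 + [H⁺]/K2 + [H⁺]²/(K1K2)) = 1 / (1 + 10^+1.70 + 10^+0.18)
   = 1 / (1 + 50.119 + 1.5136) = 1/52.632 = 0.01900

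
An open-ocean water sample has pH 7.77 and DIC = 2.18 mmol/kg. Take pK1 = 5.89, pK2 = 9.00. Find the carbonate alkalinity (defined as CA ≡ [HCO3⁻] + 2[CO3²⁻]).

CA = 2.27 mmol/kg

CA = [HCO3⁻] + 2[CO3²⁻] = (α₁ + 2α₂)·DIC
At pH 7.77: [H⁺]/K1 = 10^-1.88 = 0.013183, K2/[H⁺] = 10^-1.23 = 0.058884
α₁ = 1/(1 + 0.013183 + 0.058884) = 1/1.0721 = 0.9328; α₂ = α₁·K2/[H⁺] = 0.05493
α₁ + 2α₂ = 1.0426
CA = 1.0426 × 2.18 = 2.27 mmol/kg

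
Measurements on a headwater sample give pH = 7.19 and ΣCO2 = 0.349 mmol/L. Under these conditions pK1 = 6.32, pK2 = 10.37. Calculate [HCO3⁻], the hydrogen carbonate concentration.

[HCO3⁻] = 0.307 mmol/L

α₁ = 1 / (1 + [H⁺]/K1 + K2/[H⁺]) = 1 / (1 + 10^-0.87 + 10^-3.18)
   = 1 / (1 + 0.13490 + 0.00066069) = 1/1.1356 = 0.8806
[HCO3⁻] = α₁ × DIC = 0.8806 × 0.349 = 0.307 mmol/L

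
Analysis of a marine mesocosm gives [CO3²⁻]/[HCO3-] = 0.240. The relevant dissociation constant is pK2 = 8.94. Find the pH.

pH = 8.32

From K2 = [H⁺][CO3²⁻]/[HCO3-]:  pH = pK2 + log₁₀([CO3²⁻]/[HCO3-])
log₁₀(0.240) = -0.620
pH = 8.94 + (-0.620) = 8.32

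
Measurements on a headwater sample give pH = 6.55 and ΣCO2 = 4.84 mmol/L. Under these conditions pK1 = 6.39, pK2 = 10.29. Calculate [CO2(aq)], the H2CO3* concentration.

α₀ = 1 / (1 + K1/[H⁺] + K1K2/[H⁺]²) = 1 / (1 + 10^+0.16 + 10^-3.58)
   = 1 / (1 + 1.4454 + 0.00026303) = 1/2.4457 = 0.4089
[CO2*] = α₀ × DIC = 0.4089 × 4.84 = 1.98 mmol/L

[CO2*] = 1.98 mmol/L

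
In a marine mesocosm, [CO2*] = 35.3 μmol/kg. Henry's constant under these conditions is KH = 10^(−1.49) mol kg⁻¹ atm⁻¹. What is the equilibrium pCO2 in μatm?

pCO2 = 1090 μatm

KH = 10^(−1.49) = 3.236×10^-2 mol kg⁻¹ atm⁻¹
pCO2 = [CO2*]/KH = 35.3×10^-6 / 3.236×10^-2 = 1.09×10^-3 atm = 1090 μatm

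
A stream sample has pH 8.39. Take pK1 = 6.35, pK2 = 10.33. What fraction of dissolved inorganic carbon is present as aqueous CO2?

α₀ = 1 / (1 + K1/[H⁺] + K1K2/[H⁺]²) = 1 / (1 + 10^+2.04 + 10^+0.10)
   = 1 / (1 + 109.65 + 1.2589) = 1/111.91 = 0.008936

α₀ = 0.00894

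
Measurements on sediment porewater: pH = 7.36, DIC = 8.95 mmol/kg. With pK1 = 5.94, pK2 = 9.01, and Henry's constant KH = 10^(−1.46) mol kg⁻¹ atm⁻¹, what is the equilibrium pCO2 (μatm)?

α₀ = 1 / (1 + K1/[H⁺] + K1K2/[H⁺]²) = 1 / (1 + 10^+1.42 + 10^-0.23)
   = 1 / (1 + 26.303 + 0.58884) = 1/27.892 = 0.03585
[CO2*] = α₀ × DIC = 0.03585 × 8.95 = 0.3209 mmol/kg
pCO2 = [CO2*]/KH = 3.209×10^-4 / 3.467×10^-2 = 9250 μatm

pCO2 = 9250 μatm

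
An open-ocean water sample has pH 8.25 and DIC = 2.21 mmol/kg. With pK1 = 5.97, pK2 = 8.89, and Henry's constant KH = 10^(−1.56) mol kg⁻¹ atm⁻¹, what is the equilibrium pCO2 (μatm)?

pCO2 = 341 μatm

α₀ = 1 / (1 + K1/[H⁺] + K1K2/[H⁺]²) = 1 / (1 + 10^+2.28 + 10^+1.64)
   = 1 / (1 + 190.55 + 43.652) = 1/235.20 = 0.004252
[CO2*] = α₀ × DIC = 0.004252 × 2.21 = 0.009396 mmol/kg = 9.396 μmol/kg
pCO2 = [CO2*]/KH = 9.396×10^-6 / 2.754×10^-2 = 341 μatm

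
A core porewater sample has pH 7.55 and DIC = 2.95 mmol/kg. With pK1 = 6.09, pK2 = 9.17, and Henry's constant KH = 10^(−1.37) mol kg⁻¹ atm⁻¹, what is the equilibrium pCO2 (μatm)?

α₀ = 1 / (1 + K1/[H⁺] + K1K2/[H⁺]²) = 1 / (1 + 10^+1.46 + 10^-0.16)
   = 1 / (1 + 28.840 + 0.69183) = 1/30.532 = 0.03275
[CO2*] = α₀ × DIC = 0.03275 × 2.95 = 0.09662 mmol/kg
pCO2 = [CO2*]/KH = 9.662×10^-5 / 4.266×10^-2 = 2260 μatm

pCO2 = 2260 μatm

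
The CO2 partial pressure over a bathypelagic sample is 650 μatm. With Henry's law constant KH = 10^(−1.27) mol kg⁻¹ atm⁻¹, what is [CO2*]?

KH = 10^(−1.27) = 5.370×10^-2 mol kg⁻¹ atm⁻¹
[CO2*] = KH · pCO2 = 5.370×10^-2 × 650×10^-6 atm = 3.49×10^-5 mol/kg

[CO2*] = 34.9 μmol/kg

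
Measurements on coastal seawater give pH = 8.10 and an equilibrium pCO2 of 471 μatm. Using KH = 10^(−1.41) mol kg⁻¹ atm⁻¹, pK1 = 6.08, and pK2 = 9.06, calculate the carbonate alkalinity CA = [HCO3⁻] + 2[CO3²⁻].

CA = 2.34 mmol/kg

[CO2*] = KH · pCO2 = 10^(−1.41) × 471×10^-6 = 1.832×10^-5 mol/kg
α₀ = 1/(1 + K1/[H⁺] + K1K2/[H⁺]²) = 1/(1 + 10^+2.02 + 10^+1.06) = 0.008533
DIC = [CO2*]/α₀ = 1.832×10^-5 / 0.008533 = 2.147 mmol/kg
CA = (α₁ + 2α₂)·DIC = (0.8935 + 2×0.09797) × 2.147 = 2.34 mmol/kg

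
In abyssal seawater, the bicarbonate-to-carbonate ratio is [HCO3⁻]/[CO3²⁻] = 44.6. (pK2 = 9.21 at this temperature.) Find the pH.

pH = 7.56

From K2 = [H⁺][CO3²⁻]/[HCO3⁻]:  pH = pK2 − log₁₀([HCO3⁻]/[CO3²⁻])
log₁₀(44.6) = +1.649
pH = 9.21 − (+1.649) = 7.56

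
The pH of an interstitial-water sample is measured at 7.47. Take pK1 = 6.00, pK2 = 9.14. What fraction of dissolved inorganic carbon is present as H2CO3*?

α₀ = 1 / (1 + K1/[H⁺] + K1K2/[H⁺]²) = 1 / (1 + 10^+1.47 + 10^-0.20)
   = 1 / (1 + 29.512 + 0.63096) = 1/31.143 = 0.03211

α₀ = 0.0321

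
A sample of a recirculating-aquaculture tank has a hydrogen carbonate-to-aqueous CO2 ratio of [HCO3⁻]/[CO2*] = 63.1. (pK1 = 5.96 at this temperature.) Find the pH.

pH = 7.76

From K1 = [H⁺][HCO3⁻]/[CO2*]:  pH = pK1 + log₁₀([HCO3⁻]/[CO2*])
log₁₀(63.1) = +1.800
pH = 5.96 + (+1.800) = 7.76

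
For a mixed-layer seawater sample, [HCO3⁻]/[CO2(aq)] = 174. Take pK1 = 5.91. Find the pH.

From K1 = [H⁺][HCO3⁻]/[CO2(aq)]:  pH = pK1 + log₁₀([HCO3⁻]/[CO2(aq)])
log₁₀(174) = +2.241
pH = 5.91 + (+2.241) = 8.15

pH = 8.15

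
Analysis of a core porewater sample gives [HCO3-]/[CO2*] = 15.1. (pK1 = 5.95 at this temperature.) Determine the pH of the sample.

From K1 = [H⁺][HCO3-]/[CO2*]:  pH = pK1 + log₁₀([HCO3-]/[CO2*])
log₁₀(15.1) = +1.179
pH = 5.95 + (+1.179) = 7.13

pH = 7.13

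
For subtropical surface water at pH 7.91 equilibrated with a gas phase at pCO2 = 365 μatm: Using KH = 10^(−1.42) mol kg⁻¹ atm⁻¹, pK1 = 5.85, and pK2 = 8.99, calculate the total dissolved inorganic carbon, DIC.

DIC = 1.74 mmol/kg

[CO2*] = KH · pCO2 = 10^(−1.42) × 365×10^-6 = 1.388×10^-5 mol/kg
α₀ = 1/(1 + K1/[H⁺] + K1K2/[H⁺]²) = 1/(1 + 10^+2.06 + 10^+0.98) = 0.007977
DIC = [CO2*]/α₀ = 1.388×10^-5 / 0.007977 = 1.74 mmol/kg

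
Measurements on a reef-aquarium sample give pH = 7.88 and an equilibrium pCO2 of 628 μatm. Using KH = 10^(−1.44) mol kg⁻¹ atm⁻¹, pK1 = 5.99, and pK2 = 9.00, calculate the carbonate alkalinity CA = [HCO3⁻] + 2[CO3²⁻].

CA = 2.04 mmol/kg

[CO2*] = KH · pCO2 = 10^(−1.44) × 628×10^-6 = 2.280×10^-5 mol/kg
α₀ = 1/(1 + K1/[H⁺] + K1K2/[H⁺]²) = 1/(1 + 10^+1.89 + 10^+0.77) = 0.01183
DIC = [CO2*]/α₀ = 2.280×10^-5 / 0.01183 = 1.927 mmol/kg
CA = (α₁ + 2α₂)·DIC = (0.9185 + 2×0.06967) × 1.927 = 2.04 mmol/kg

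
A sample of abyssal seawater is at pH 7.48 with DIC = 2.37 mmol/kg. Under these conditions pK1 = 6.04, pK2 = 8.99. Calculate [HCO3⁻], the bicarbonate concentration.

α₁ = 1 / (1 + [H⁺]/K1 + K2/[H⁺]) = 1 / (1 + 10^-1.44 + 10^-1.51)
   = 1 / (1 + 0.036308 + 0.030903) = 1/1.0672 = 0.9370
[HCO3⁻] = α₁ × DIC = 0.9370 × 2.37 = 2.22 mmol/kg

[HCO3⁻] = 2.22 mmol/kg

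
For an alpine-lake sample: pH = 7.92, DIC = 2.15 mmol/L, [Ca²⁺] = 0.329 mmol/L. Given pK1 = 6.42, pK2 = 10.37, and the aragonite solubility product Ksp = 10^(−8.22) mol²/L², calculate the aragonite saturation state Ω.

α₂ = 1 / (1 + [H⁺]/K2 + [H⁺]²/(K1K2)) = 1 / (1 + 10^+2.45 + 10^+0.95)
   = 1 / (1 + 281.84 + 8.9125) = 1/291.75 = 0.003428
[CO3²⁻] = α₂ × DIC = 0.003428 × 2.15 = 0.007369 mmol/L = 7.369 μmol/L
Ksp = 10^(−8.22) = 6.026×10^-9
Ω = [Ca²⁺][CO3²⁻]/Ksp = (0.329×10^-3)(7.369×10^-6) / 6.026×10^-9 = 0.402

Ω = 0.402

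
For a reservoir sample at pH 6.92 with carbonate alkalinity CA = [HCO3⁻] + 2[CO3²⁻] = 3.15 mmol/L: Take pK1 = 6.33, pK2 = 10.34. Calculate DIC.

DIC = 3.96 mmol/L

CA = [HCO3⁻] + 2[CO3²⁻] = (α₁ + 2α₂)·DIC
At pH 6.92: [H⁺]/K1 = 10^-0.59 = 0.25704, K2/[H⁺] = 10^-3.42 = 0.00038019
α₁ = 1/(1 + 0.25704 + 0.00038019) = 1/1.2574 = 0.7953; α₂ = α₁·K2/[H⁺] = 0.0003024
α₁ + 2α₂ = 0.7959
DIC = CA / (α₁ + 2α₂) = 3.15 / 0.7959 = 3.96 mmol/L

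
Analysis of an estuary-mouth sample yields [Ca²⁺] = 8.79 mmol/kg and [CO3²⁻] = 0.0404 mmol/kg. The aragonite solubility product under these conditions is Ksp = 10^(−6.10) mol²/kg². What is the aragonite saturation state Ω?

Ω = 0.447

Ksp = 10^(−6.10) = 7.943×10^-7
Ω = [Ca²⁺][CO3²⁻]/Ksp = (8.79×10^-3)(0.0404×10^-3) / 7.943×10^-7 = 0.447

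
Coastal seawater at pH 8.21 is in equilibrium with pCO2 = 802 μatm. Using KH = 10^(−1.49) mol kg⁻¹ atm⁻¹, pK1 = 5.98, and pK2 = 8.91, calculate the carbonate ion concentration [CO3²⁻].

[CO3²⁻] = 0.879 mmol/kg

[CO2*] = KH · pCO2 = 10^(−1.49) × 802×10^-6 = 2.595×10^-5 mol/kg
α₀ = 1/(1 + K1/[H⁺] + K1K2/[H⁺]²) = 1/(1 + 10^+2.23 + 10^+1.53) = 0.004885
DIC = [CO2*]/α₀ = 2.595×10^-5 / 0.004885 = 5.313 mmol/kg
[CO3²⁻] = α₂·DIC; α₂ = 0.1655, so [CO3²⁻] = 0.1655 × 5.313 = 0.879 mmol/kg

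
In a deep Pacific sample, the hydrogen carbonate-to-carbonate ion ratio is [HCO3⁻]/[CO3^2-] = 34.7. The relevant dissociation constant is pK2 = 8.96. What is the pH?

pH = 7.42

From K2 = [H⁺][CO3^2-]/[HCO3⁻]:  pH = pK2 − log₁₀([HCO3⁻]/[CO3^2-])
log₁₀(34.7) = +1.540
pH = 8.96 − (+1.540) = 7.42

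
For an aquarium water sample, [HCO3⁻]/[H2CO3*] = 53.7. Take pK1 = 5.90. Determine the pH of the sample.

pH = 7.63

From K1 = [H⁺][HCO3⁻]/[H2CO3*]:  pH = pK1 + log₁₀([HCO3⁻]/[H2CO3*])
log₁₀(53.7) = +1.730
pH = 5.90 + (+1.730) = 7.63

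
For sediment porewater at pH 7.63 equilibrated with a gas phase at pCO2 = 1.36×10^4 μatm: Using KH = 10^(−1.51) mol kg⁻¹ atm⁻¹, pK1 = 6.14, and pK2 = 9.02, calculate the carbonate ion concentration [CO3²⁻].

[CO3²⁻] = 0.529 mmol/kg

[CO2*] = KH · pCO2 = 10^(−1.51) × 1.36×10^4×10^-6 = 4.203×10^-4 mol/kg
α₀ = 1/(1 + K1/[H⁺] + K1K2/[H⁺]²) = 1/(1 + 10^+1.49 + 10^+0.10) = 0.03016
DIC = [CO2*]/α₀ = 4.203×10^-4 / 0.03016 = 13.94 mmol/kg
[CO3²⁻] = α₂·DIC; α₂ = 0.03796, so [CO3²⁻] = 0.03796 × 13.94 = 0.529 mmol/kg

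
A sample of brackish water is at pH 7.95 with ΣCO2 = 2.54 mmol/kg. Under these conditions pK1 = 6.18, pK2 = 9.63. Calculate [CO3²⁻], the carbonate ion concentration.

α₂ = 1 / (1 + [H⁺]/K2 + [H⁺]²/(K1K2)) = 1 / (1 + 10^+1.68 + 10^-0.09)
   = 1 / (1 + 47.863 + 0.81283) = 1/49.676 = 0.02013
[CO3²⁻] = α₂ × DIC = 0.02013 × 2.54 = 0.0511 mmol/kg

[CO3²⁻] = 0.0511 mmol/kg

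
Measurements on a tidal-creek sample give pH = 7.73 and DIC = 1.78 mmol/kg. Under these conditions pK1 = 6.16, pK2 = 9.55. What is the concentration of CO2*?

[CO2*] = 0.0460 mmol/kg

α₀ = 1 / (1 + K1/[H⁺] + K1K2/[H⁺]²) = 1 / (1 + 10^+1.57 + 10^-0.25)
   = 1 / (1 + 37.154 + 0.56234) = 1/38.716 = 0.02583
[CO2*] = α₀ × DIC = 0.02583 × 1.78 = 0.0460 mmol/kg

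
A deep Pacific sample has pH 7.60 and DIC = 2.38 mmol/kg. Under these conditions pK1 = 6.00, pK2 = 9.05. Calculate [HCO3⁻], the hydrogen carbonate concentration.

[HCO3⁻] = 2.24 mmol/kg

α₁ = 1 / (1 + [H⁺]/K1 + K2/[H⁺]) = 1 / (1 + 10^-1.60 + 10^-1.45)
   = 1 / (1 + 0.025119 + 0.035481) = 1/1.0606 = 0.9429
[HCO3⁻] = α₁ × DIC = 0.9429 × 2.38 = 2.24 mmol/kg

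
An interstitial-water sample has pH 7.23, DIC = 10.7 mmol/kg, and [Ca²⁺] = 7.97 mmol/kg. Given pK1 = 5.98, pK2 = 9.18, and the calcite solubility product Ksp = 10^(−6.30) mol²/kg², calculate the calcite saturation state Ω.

α₂ = 1 / (1 + [H⁺]/K2 + [H⁺]²/(K1K2)) = 1 / (1 + 10^+1.95 + 10^+0.70)
   = 1 / (1 + 89.125 + 5.0119) = 1/95.137 = 0.01051
[CO3²⁻] = α₂ × DIC = 0.01051 × 10.7 = 0.1125 mmol/kg
Ksp = 10^(−6.30) = 5.012×10^-7
Ω = [Ca²⁺][CO3²⁻]/Ksp = (7.97×10^-3)(1.125×10^-4) / 5.012×10^-7 = 1.79

Ω = 1.79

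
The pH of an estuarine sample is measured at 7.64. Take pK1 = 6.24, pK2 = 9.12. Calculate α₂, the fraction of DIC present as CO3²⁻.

α₂ = 1 / (1 + [H⁺]/K2 + [H⁺]²/(K1K2)) = 1 / (1 + 10^+1.48 + 10^+0.08)
   = 1 / (1 + 30.200 + 1.2023) = 1/32.402 = 0.03086

α₂ = 0.0309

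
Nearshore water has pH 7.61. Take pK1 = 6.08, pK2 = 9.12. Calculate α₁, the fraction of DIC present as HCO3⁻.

α₁ = 1 / (1 + [H⁺]/K1 + K2/[H⁺]) = 1 / (1 + 10^-1.53 + 10^-1.51)
   = 1 / (1 + 0.029512 + 0.030903) = 1/1.0604 = 0.9430

α₁ = 0.943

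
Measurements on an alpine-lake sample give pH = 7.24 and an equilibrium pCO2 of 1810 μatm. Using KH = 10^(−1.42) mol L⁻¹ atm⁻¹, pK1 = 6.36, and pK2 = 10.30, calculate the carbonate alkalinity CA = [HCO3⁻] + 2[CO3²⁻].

CA = 0.523 mmol/L

[CO2*] = KH · pCO2 = 10^(−1.42) × 1810×10^-6 = 6.881×10^-5 mol/L
α₀ = 1/(1 + K1/[H⁺] + K1K2/[H⁺]²) = 1/(1 + 10^+0.88 + 10^-2.18) = 0.1164
DIC = [CO2*]/α₀ = 6.881×10^-5 / 0.1164 = 0.5913 mmol/L
CA = (α₁ + 2α₂)·DIC = (0.8828 + 2×0.0007689) × 0.5913 = 0.523 mmol/L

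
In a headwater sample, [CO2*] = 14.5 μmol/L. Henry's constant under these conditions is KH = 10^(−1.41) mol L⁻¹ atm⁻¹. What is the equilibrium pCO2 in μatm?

KH = 10^(−1.41) = 3.890×10^-2 mol L⁻¹ atm⁻¹
pCO2 = [CO2*]/KH = 14.5×10^-6 / 3.890×10^-2 = 3.73×10^-4 atm = 373 μatm

pCO2 = 373 μatm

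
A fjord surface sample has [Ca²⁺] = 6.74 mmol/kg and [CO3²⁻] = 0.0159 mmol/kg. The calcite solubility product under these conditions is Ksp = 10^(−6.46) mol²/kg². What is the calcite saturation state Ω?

Ω = 0.309

Ksp = 10^(−6.46) = 3.467×10^-7
Ω = [Ca²⁺][CO3²⁻]/Ksp = (6.74×10^-3)(0.0159×10^-3) / 3.467×10^-7 = 0.309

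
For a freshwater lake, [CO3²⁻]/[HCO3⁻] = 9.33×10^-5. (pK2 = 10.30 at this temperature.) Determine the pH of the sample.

From K2 = [H⁺][CO3²⁻]/[HCO3⁻]:  pH = pK2 + log₁₀([CO3²⁻]/[HCO3⁻])
log₁₀(9.33×10^-5) = -4.030
pH = 10.30 + (-4.030) = 6.27

pH = 6.27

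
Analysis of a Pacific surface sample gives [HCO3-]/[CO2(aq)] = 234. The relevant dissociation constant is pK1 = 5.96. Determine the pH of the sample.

pH = 8.33

From K1 = [H⁺][HCO3-]/[CO2(aq)]:  pH = pK1 + log₁₀([HCO3-]/[CO2(aq)])
log₁₀(234) = +2.369
pH = 5.96 + (+2.369) = 8.33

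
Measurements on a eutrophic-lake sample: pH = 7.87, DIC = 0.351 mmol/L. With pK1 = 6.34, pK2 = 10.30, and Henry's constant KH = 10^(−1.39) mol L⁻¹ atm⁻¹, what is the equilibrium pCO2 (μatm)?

α₀ = 1 / (1 + K1/[H⁺] + K1K2/[H⁺]²) = 1 / (1 + 10^+1.53 + 10^-0.90)
   = 1 / (1 + 33.884 + 0.12589) = 1/35.010 = 0.02856
[CO2*] = α₀ × DIC = 0.02856 × 0.351 = 0.01003 mmol/L = 10.03 μmol/L
pCO2 = [CO2*]/KH = 1.003×10^-5 / 4.074×10^-2 = 246 μatm

pCO2 = 246 μatm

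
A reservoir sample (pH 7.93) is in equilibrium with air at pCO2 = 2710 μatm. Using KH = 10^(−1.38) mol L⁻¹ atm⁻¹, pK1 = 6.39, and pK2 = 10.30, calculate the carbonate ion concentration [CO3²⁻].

[CO3²⁻] = 16.7 μmol/L

[CO2*] = KH · pCO2 = 10^(−1.38) × 2710×10^-6 = 1.130×10^-4 mol/L
α₀ = 1/(1 + K1/[H⁺] + K1K2/[H⁺]²) = 1/(1 + 10^+1.54 + 10^-0.83) = 0.02792
DIC = [CO2*]/α₀ = 1.130×10^-4 / 0.02792 = 4.047 mmol/L
[CO3²⁻] = α₂·DIC; α₂ = 0.004129, so [CO3²⁻] = 0.004129 × 4.047 = 0.0167 mmol/L = 16.7 μmol/L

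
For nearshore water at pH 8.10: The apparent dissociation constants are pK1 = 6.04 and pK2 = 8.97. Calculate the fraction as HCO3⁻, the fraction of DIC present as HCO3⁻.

α₁ = 1 / (1 + [H⁺]/K1 + K2/[H⁺]) = 1 / (1 + 10^-2.06 + 10^-0.87)
   = 1 / (1 + 0.0087096 + 0.13490) = 1/1.1436 = 0.8744

α₁ = 0.874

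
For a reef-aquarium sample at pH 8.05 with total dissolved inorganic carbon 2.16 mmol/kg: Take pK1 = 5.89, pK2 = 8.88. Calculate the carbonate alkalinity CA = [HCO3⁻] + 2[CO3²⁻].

CA = [HCO3⁻] + 2[CO3²⁻] = (α₁ + 2α₂)·DIC
At pH 8.05: [H⁺]/K1 = 10^-2.16 = 0.0069183, K2/[H⁺] = 10^-0.83 = 0.14791
α₁ = 1/(1 + 0.0069183 + 0.14791) = 1/1.1548 = 0.8659; α₂ = α₁·K2/[H⁺] = 0.1281
α₁ + 2α₂ = 1.1221
CA = 1.1221 × 2.16 = 2.42 mmol/kg

CA = 2.42 mmol/kg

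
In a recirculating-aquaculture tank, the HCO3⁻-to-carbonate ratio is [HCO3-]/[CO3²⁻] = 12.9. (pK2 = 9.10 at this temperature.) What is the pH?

pH = 7.99

From K2 = [H⁺][CO3²⁻]/[HCO3-]:  pH = pK2 − log₁₀([HCO3-]/[CO3²⁻])
log₁₀(12.9) = +1.111
pH = 9.10 − (+1.111) = 7.99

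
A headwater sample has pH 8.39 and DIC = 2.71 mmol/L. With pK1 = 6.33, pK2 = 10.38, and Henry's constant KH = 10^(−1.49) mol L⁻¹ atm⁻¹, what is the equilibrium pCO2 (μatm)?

α₀ = 1 / (1 + K1/[H⁺] + K1K2/[H⁺]²) = 1 / (1 + 10^+2.06 + 10^+0.07)
   = 1 / (1 + 114.82 + 1.1749) = 1/116.99 = 0.008548
[CO2*] = α₀ × DIC = 0.008548 × 2.71 = 0.02316 mmol/L
pCO2 = [CO2*]/KH = 2.316×10^-5 / 3.236×10^-2 = 716 μatm

pCO2 = 716 μatm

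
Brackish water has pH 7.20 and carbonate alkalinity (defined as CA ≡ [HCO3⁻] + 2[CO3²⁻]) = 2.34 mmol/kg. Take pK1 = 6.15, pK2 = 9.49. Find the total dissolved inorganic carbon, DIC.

CA = [HCO3⁻] + 2[CO3²⁻] = (α₁ + 2α₂)·DIC
At pH 7.20: [H⁺]/K1 = 10^-1.05 = 0.089125, K2/[H⁺] = 10^-2.29 = 0.0051286
α₁ = 1/(1 + 0.089125 + 0.0051286) = 1/1.0943 = 0.9139; α₂ = α₁·K2/[H⁺] = 0.004687
α₁ + 2α₂ = 0.9232
DIC = CA / (α₁ + 2α₂) = 2.34 / 0.9232 = 2.53 mmol/kg

DIC = 2.53 mmol/kg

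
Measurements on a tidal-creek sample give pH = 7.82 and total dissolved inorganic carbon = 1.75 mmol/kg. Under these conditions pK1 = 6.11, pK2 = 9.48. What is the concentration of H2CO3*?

α₀ = 1 / (1 + K1/[H⁺] + K1K2/[H⁺]²) = 1 / (1 + 10^+1.71 + 10^+0.05)
   = 1 / (1 + 51.286 + 1.1220) = 1/53.408 = 0.01872
[CO2*] = α₀ × DIC = 0.01872 × 1.75 = 0.0328 mmol/kg

[CO2*] = 0.0328 mmol/kg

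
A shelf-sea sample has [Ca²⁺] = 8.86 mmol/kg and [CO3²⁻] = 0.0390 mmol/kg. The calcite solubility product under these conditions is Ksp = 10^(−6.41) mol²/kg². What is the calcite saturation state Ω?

Ksp = 10^(−6.41) = 3.890×10^-7
Ω = [Ca²⁺][CO3²⁻]/Ksp = (8.86×10^-3)(0.0390×10^-3) / 3.890×10^-7 = 0.888

Ω = 0.888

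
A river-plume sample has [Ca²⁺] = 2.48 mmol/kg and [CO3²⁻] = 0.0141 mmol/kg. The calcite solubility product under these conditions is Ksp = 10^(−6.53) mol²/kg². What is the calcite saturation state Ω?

Ksp = 10^(−6.53) = 2.951×10^-7
Ω = [Ca²⁺][CO3²⁻]/Ksp = (2.48×10^-3)(0.0141×10^-3) / 2.951×10^-7 = 0.118

Ω = 0.118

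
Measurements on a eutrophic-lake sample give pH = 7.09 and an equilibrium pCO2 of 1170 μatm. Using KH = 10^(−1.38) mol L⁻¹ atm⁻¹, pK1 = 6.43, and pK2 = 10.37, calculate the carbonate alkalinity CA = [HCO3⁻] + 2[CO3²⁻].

[CO2*] = KH · pCO2 = 10^(−1.38) × 1170×10^-6 = 4.877×10^-5 mol/L
α₀ = 1/(1 + K1/[H⁺] + K1K2/[H⁺]²) = 1/(1 + 10^+0.66 + 10^-2.62) = 0.1794
DIC = [CO2*]/α₀ = 4.877×10^-5 / 0.1794 = 0.2718 mmol/L
CA = (α₁ + 2α₂)·DIC = (0.8201 + 2×0.0004304) × 0.2718 = 0.223 mmol/L

CA = 0.223 mmol/L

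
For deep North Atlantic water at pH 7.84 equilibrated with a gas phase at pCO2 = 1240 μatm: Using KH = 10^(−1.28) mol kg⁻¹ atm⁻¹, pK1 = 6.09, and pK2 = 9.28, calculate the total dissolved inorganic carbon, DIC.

[CO2*] = KH · pCO2 = 10^(−1.28) × 1240×10^-6 = 6.508×10^-5 mol/kg
α₀ = 1/(1 + K1/[H⁺] + K1K2/[H⁺]²) = 1/(1 + 10^+1.75 + 10^+0.31) = 0.01687
DIC = [CO2*]/α₀ = 6.508×10^-5 / 0.01687 = 3.86 mmol/kg

DIC = 3.86 mmol/kg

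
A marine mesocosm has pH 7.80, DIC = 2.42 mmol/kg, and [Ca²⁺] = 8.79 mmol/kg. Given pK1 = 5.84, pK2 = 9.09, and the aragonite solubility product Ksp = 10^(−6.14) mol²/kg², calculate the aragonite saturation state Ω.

Ω = 1.42

α₂ = 1 / (1 + [H⁺]/K2 + [H⁺]²/(K1K2)) = 1 / (1 + 10^+1.29 + 10^-0.67)
   = 1 / (1 + 19.498 + 0.21380) = 1/20.712 = 0.04828
[CO3²⁻] = α₂ × DIC = 0.04828 × 2.42 = 0.1168 mmol/kg
Ksp = 10^(−6.14) = 7.244×10^-7
Ω = [Ca²⁺][CO3²⁻]/Ksp = (8.79×10^-3)(1.168×10^-4) / 7.244×10^-7 = 1.42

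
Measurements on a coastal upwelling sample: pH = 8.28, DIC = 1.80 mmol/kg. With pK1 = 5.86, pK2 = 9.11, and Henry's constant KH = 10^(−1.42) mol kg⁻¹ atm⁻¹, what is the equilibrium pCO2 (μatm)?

pCO2 = 156 μatm

α₀ = 1 / (1 + K1/[H⁺] + K1K2/[H⁺]²) = 1 / (1 + 10^+2.42 + 10^+1.59)
   = 1 / (1 + 263.03 + 38.905) = 1/302.93 = 0.003301
[CO2*] = α₀ × DIC = 0.003301 × 1.80 = 0.005942 mmol/kg = 5.942 μmol/kg
pCO2 = [CO2*]/KH = 5.942×10^-6 / 3.802×10^-2 = 156 μatm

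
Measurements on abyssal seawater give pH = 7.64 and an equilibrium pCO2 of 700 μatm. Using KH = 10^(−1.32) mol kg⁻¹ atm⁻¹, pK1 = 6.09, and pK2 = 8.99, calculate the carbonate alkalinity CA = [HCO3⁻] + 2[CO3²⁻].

CA = 1.29 mmol/kg

[CO2*] = KH · pCO2 = 10^(−1.32) × 700×10^-6 = 3.350×10^-5 mol/kg
α₀ = 1/(1 + K1/[H⁺] + K1K2/[H⁺]²) = 1/(1 + 10^+1.55 + 10^+0.20) = 0.02627
DIC = [CO2*]/α₀ = 3.350×10^-5 / 0.02627 = 1.275 mmol/kg
CA = (α₁ + 2α₂)·DIC = (0.9321 + 2×0.04164) × 1.275 = 1.29 mmol/kg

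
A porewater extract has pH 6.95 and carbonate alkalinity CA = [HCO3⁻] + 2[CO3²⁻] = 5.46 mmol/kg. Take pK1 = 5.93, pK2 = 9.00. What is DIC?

CA = [HCO3⁻] + 2[CO3²⁻] = (α₁ + 2α₂)·DIC
At pH 6.95: [H⁺]/K1 = 10^-1.02 = 0.095499, K2/[H⁺] = 10^-2.05 = 0.0089125
α₁ = 1/(1 + 0.095499 + 0.0089125) = 1/1.1044 = 0.9055; α₂ = α₁·K2/[H⁺] = 0.008070
α₁ + 2α₂ = 0.9216
DIC = CA / (α₁ + 2α₂) = 5.46 / 0.9216 = 5.92 mmol/kg

DIC = 5.92 mmol/kg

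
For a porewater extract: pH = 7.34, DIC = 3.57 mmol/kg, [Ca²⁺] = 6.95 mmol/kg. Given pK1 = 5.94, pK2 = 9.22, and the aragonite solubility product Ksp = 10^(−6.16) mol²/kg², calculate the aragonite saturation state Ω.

Ω = 0.449

α₂ = 1 / (1 + [H⁺]/K2 + [H⁺]²/(K1K2)) = 1 / (1 + 10^+1.88 + 10^+0.48)
   = 1 / (1 + 75.858 + 3.0200) = 1/79.878 = 0.01252
[CO3²⁻] = α₂ × DIC = 0.01252 × 3.57 = 0.04469 mmol/kg
Ksp = 10^(−6.16) = 6.918×10^-7
Ω = [Ca²⁺][CO3²⁻]/Ksp = (6.95×10^-3)(4.469×10^-5) / 6.918×10^-7 = 0.449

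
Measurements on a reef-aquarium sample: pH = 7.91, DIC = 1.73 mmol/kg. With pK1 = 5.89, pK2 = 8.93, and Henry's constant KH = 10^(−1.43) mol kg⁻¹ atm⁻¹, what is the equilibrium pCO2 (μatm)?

pCO2 = 402 μatm

α₀ = 1 / (1 + K1/[H⁺] + K1K2/[H⁺]²) = 1 / (1 + 10^+2.02 + 10^+1.00)
   = 1 / (1 + 104.71 + 10.000) = 1/115.71 = 0.008642
[CO2*] = α₀ × DIC = 0.008642 × 1.73 = 0.01495 mmol/kg = 14.95 μmol/kg
pCO2 = [CO2*]/KH = 1.495×10^-5 / 3.715×10^-2 = 402 μatm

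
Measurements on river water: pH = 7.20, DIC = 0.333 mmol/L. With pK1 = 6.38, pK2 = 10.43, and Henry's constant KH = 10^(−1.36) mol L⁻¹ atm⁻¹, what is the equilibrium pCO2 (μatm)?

α₀ = 1 / (1 + K1/[H⁺] + K1K2/[H⁺]²) = 1 / (1 + 10^+0.82 + 10^-2.41)
   = 1 / (1 + 6.6069 + 0.0038905) = 1/7.6108 = 0.1314
[CO2*] = α₀ × DIC = 0.1314 × 0.333 = 0.04375 mmol/L
pCO2 = [CO2*]/KH = 4.375×10^-5 / 4.365×10^-2 = 1000 μatm

pCO2 = 1000 μatm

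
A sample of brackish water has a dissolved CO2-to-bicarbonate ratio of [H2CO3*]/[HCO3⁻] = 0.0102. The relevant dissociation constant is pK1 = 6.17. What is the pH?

From K1 = [H⁺][HCO3⁻]/[H2CO3*]:  pH = pK1 − log₁₀([H2CO3*]/[HCO3⁻])
log₁₀(0.0102) = -1.991
pH = 6.17 − (-1.991) = 8.16

pH = 8.16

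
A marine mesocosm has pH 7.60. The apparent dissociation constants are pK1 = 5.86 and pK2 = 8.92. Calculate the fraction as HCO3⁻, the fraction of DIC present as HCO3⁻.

α₁ = 0.938

α₁ = 1 / (1 + [H⁺]/K1 + K2/[H⁺]) = 1 / (1 + 10^-1.74 + 10^-1.32)
   = 1 / (1 + 0.018197 + 0.047863) = 1/1.0661 = 0.9380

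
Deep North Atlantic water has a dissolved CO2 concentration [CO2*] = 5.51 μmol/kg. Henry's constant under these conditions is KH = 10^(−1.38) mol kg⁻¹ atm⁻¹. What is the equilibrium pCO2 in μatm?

pCO2 = 132 μatm

KH = 10^(−1.38) = 4.169×10^-2 mol kg⁻¹ atm⁻¹
pCO2 = [CO2*]/KH = 5.51×10^-6 / 4.169×10^-2 = 1.32×10^-4 atm = 132 μatm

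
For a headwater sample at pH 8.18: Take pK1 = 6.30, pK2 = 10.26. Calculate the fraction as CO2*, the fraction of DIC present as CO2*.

α₀ = 0.0129

α₀ = 1 / (1 + K1/[H⁺] + K1K2/[H⁺]²) = 1 / (1 + 10^+1.88 + 10^-0.20)
   = 1 / (1 + 75.858 + 0.63096) = 1/77.489 = 0.01291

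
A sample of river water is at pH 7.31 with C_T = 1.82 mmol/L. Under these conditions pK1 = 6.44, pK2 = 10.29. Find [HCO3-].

α₁ = 1 / (1 + [H⁺]/K1 + K2/[H⁺]) = 1 / (1 + 10^-0.87 + 10^-2.98)
   = 1 / (1 + 0.13490 + 0.0010471) = 1/1.1359 = 0.8803
[HCO3⁻] = α₁ × DIC = 0.8803 × 1.82 = 1.60 mmol/L

[HCO3⁻] = 1.60 mmol/L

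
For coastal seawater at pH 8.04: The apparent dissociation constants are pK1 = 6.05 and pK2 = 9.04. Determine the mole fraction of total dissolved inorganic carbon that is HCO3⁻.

α₁ = 1 / (1 + [H⁺]/K1 + K2/[H⁺]) = 1 / (1 + 10^-1.99 + 10^-1.00)
   = 1 / (1 + 0.010233 + 0.10000) = 1/1.1102 = 0.9007

α₁ = 0.901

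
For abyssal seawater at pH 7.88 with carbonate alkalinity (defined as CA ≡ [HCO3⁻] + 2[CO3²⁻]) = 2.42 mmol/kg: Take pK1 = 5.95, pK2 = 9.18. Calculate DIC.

CA = [HCO3⁻] + 2[CO3²⁻] = (α₁ + 2α₂)·DIC
At pH 7.88: [H⁺]/K1 = 10^-1.93 = 0.011749, K2/[H⁺] = 10^-1.30 = 0.050119
α₁ = 1/(1 + 0.011749 + 0.050119) = 1/1.0619 = 0.9417; α₂ = α₁·K2/[H⁺] = 0.04720
α₁ + 2α₂ = 1.0361
DIC = CA / (α₁ + 2α₂) = 2.42 / 1.0361 = 2.34 mmol/kg

DIC = 2.34 mmol/kg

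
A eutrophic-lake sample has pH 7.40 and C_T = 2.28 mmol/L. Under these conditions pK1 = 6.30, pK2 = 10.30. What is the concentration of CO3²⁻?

[CO3²⁻] = 2.66 μmol/L

α₂ = 1 / (1 + [H⁺]/K2 + [H⁺]²/(K1K2)) = 1 / (1 + 10^+2.90 + 10^+1.80)
   = 1 / (1 + 794.33 + 63.096) = 1/858.42 = 0.001165
[CO3²⁻] = α₂ × DIC = 0.001165 × 2.28 = 0.00266 mmol/L = 2.66 μmol/L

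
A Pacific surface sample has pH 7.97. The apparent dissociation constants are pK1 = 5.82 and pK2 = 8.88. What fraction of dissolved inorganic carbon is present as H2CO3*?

α₀ = 1 / (1 + K1/[H⁺] + K1K2/[H⁺]²) = 1 / (1 + 10^+2.15 + 10^+1.24)
   = 1 / (1 + 141.25 + 17.378) = 1/159.63 = 0.006264

α₀ = 0.00626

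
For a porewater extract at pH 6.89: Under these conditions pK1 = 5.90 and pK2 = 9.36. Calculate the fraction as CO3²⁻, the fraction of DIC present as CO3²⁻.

α₂ = 0.00306

α₂ = 1 / (1 + [H⁺]/K2 + [H⁺]²/(K1K2)) = 1 / (1 + 10^+2.47 + 10^+1.48)
   = 1 / (1 + 295.12 + 30.200) = 1/326.32 = 0.003064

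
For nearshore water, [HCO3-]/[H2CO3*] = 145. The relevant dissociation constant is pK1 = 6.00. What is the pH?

From K1 = [H⁺][HCO3-]/[H2CO3*]:  pH = pK1 + log₁₀([HCO3-]/[H2CO3*])
log₁₀(145) = +2.161
pH = 6.00 + (+2.161) = 8.16

pH = 8.16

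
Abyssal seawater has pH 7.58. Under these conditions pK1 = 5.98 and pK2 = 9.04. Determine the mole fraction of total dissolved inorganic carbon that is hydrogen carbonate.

α₁ = 1 / (1 + [H⁺]/K1 + K2/[H⁺]) = 1 / (1 + 10^-1.60 + 10^-1.46)
   = 1 / (1 + 0.025119 + 0.034674) = 1/1.0598 = 0.9436

α₁ = 0.944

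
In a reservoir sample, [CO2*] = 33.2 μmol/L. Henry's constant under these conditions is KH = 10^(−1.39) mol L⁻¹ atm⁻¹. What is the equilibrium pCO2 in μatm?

pCO2 = 815 μatm

KH = 10^(−1.39) = 4.074×10^-2 mol L⁻¹ atm⁻¹
pCO2 = [CO2*]/KH = 33.2×10^-6 / 4.074×10^-2 = 8.15×10^-4 atm = 815 μatm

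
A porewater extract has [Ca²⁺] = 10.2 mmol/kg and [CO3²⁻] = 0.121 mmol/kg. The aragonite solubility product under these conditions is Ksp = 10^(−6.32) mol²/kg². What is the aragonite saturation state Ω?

Ω = 2.58

Ksp = 10^(−6.32) = 4.786×10^-7
Ω = [Ca²⁺][CO3²⁻]/Ksp = (10.2×10^-3)(0.121×10^-3) / 4.786×10^-7 = 2.58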